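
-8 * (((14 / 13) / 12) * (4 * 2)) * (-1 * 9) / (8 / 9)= 756 / 13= 58.15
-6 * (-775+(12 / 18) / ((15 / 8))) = 69718 / 15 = 4647.87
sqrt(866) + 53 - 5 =77.43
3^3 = 27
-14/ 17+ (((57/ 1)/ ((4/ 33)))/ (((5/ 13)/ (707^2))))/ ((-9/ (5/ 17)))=-1358089789/ 68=-19971908.66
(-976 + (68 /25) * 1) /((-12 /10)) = 811.07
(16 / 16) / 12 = 0.08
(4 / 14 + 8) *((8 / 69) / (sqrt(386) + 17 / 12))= -31552 / 8902495 + 22272 *sqrt(386) / 8902495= 0.05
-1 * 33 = -33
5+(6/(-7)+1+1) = 43/7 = 6.14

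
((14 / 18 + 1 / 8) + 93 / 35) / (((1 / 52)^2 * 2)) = 1516099 / 315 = 4813.01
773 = 773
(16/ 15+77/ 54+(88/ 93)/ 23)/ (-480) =-487769/ 92404800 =-0.01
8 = 8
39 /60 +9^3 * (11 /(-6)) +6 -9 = -26777 /20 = -1338.85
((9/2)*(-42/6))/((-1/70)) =2205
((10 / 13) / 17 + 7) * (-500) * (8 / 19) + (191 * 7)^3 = 10035518754847 / 4199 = 2389978269.79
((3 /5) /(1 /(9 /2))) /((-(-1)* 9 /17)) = 51 /10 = 5.10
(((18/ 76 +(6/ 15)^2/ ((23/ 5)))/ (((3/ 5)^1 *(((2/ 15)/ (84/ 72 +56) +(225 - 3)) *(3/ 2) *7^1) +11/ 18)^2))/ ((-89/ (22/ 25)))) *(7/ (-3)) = 118502459460/ 37022372241899541613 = 0.00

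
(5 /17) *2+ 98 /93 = 2596 /1581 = 1.64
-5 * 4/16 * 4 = -5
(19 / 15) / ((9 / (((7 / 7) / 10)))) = 19 / 1350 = 0.01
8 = 8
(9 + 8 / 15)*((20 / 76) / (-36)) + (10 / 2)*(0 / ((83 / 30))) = -143 / 2052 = -0.07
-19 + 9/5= -86/5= -17.20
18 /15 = 1.20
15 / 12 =5 / 4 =1.25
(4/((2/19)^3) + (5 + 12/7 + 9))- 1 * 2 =48205/14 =3443.21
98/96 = 49/48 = 1.02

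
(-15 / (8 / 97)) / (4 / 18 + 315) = -13095 / 22696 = -0.58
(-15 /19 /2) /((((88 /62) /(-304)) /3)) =2790 /11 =253.64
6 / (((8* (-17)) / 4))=-3 / 17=-0.18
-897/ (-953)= 897/ 953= 0.94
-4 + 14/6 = -5/3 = -1.67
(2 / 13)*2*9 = 36 / 13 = 2.77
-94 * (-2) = 188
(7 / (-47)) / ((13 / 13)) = -7 / 47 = -0.15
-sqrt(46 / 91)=-0.71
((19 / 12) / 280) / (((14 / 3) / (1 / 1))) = 19 / 15680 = 0.00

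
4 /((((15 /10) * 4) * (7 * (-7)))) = -2 /147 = -0.01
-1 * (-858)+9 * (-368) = -2454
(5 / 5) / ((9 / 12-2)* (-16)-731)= -1 / 711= -0.00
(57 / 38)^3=27 / 8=3.38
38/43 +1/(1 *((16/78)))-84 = -26915/344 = -78.24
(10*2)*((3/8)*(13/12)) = 65/8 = 8.12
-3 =-3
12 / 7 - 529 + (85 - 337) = -5455 / 7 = -779.29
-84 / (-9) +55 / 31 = 1033 / 93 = 11.11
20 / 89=0.22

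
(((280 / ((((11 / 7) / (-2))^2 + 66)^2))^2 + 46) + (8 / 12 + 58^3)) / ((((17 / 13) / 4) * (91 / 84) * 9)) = 272271826655074629578816 / 4446978679368576153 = 61226.25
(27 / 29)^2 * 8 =5832 / 841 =6.93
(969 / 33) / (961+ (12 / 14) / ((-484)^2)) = 24075128 / 787920059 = 0.03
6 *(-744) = -4464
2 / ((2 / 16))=16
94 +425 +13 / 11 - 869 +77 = -2990 / 11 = -271.82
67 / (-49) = -67 / 49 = -1.37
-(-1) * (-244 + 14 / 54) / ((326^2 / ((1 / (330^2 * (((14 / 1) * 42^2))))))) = -6581 / 7717088139868800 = -0.00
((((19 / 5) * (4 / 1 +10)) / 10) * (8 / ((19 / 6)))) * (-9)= -3024 / 25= -120.96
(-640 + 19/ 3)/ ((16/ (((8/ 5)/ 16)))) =-1901/ 480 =-3.96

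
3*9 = 27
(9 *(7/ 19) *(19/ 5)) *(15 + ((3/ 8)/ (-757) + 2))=6485787/ 30280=214.19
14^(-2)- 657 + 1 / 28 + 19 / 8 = -256597 / 392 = -654.58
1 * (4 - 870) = -866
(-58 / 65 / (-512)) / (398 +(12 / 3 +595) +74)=0.00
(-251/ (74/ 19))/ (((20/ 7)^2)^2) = -11450369/ 11840000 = -0.97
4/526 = 2/263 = 0.01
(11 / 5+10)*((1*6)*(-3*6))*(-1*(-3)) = -19764 / 5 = -3952.80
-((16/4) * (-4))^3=4096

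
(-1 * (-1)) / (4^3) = 1 / 64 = 0.02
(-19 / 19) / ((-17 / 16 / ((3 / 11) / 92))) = 12 / 4301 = 0.00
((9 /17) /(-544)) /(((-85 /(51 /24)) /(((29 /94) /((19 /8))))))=261 /82584640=0.00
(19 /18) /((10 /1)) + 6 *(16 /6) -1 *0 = 2899 /180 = 16.11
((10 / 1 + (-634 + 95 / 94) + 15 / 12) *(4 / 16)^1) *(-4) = 621.74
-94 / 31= -3.03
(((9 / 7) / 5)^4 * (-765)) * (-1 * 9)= 9034497 / 300125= 30.10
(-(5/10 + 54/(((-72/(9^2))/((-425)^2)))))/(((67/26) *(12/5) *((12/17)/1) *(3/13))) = 630506755645/57888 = 10891838.65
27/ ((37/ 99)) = 2673/ 37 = 72.24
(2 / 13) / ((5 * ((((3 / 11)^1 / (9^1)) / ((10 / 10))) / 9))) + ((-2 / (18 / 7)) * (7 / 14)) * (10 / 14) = 10367 / 1170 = 8.86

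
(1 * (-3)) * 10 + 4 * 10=10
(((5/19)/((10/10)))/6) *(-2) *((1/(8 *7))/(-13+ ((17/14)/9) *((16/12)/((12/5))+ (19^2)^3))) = -135/547048390336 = -0.00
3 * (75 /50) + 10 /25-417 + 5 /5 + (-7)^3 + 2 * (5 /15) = -22603 /30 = -753.43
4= 4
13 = 13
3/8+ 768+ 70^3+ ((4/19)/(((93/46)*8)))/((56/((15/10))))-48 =22674545721/65968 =343720.38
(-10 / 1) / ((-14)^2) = -5 / 98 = -0.05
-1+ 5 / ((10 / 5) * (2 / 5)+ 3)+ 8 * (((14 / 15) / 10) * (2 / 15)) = 8878 / 21375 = 0.42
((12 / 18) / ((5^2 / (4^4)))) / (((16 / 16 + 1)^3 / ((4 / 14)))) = 128 / 525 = 0.24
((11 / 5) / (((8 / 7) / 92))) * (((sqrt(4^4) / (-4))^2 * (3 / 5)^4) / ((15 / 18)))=6885648 / 15625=440.68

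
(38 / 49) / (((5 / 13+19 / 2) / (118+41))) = 157092 / 12593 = 12.47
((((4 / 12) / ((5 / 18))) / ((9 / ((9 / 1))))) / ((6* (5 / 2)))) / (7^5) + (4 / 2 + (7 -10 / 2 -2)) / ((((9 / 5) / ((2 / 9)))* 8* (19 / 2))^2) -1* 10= -10.00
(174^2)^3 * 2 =55504153729152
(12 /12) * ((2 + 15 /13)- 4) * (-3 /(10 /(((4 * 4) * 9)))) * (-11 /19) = -21.16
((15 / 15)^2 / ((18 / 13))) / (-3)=-13 / 54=-0.24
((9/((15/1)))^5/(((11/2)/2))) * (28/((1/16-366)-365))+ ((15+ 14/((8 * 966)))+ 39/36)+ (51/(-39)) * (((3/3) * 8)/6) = 13790104404873/961621375000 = 14.34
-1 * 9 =-9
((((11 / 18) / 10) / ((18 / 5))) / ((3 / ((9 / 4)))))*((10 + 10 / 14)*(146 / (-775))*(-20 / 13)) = 4015 / 101556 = 0.04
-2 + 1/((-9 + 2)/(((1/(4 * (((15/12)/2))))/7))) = -492/245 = -2.01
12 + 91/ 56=109/ 8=13.62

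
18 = 18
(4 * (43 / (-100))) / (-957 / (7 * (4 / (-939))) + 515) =-0.00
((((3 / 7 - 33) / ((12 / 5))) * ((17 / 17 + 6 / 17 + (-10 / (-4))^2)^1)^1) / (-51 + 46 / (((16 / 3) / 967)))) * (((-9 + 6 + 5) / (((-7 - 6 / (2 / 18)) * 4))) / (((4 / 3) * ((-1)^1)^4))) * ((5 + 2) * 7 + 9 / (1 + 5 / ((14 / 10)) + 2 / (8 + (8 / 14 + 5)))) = 74723561 / 19181870168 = 0.00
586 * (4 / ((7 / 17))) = 39848 / 7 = 5692.57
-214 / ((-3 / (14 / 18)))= 1498 / 27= 55.48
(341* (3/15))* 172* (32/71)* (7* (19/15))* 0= 0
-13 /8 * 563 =-7319 /8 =-914.88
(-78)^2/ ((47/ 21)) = 127764/ 47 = 2718.38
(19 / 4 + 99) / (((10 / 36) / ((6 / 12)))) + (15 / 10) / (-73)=54525 / 292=186.73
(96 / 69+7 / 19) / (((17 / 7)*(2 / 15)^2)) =40.76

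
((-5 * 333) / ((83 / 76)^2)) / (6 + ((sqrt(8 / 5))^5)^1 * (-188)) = 45079875000 / 1994433859547 + 1446402816000 * sqrt(10) / 1994433859547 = 2.32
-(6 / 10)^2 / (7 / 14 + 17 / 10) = -0.16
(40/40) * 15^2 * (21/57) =1575/19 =82.89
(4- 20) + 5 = -11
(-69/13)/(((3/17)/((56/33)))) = -51.04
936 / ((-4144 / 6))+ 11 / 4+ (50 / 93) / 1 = 186185 / 96348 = 1.93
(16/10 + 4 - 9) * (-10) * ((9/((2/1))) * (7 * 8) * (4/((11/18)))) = 616896/11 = 56081.45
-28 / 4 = -7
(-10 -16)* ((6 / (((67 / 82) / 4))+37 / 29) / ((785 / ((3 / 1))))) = -3.05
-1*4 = -4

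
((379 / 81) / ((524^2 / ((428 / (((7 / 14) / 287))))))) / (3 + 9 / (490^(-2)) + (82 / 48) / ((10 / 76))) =0.00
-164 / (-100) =41 / 25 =1.64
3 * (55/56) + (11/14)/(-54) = 4433/1512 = 2.93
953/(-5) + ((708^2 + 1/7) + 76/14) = 17537764/35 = 501078.97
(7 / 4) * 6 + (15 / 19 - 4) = 277 / 38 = 7.29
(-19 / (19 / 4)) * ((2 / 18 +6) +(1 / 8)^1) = -449 / 18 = -24.94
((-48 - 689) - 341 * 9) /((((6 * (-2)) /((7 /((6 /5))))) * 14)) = 9515 /72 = 132.15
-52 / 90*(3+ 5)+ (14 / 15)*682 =28436 / 45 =631.91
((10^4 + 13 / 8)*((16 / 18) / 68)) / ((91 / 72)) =103.44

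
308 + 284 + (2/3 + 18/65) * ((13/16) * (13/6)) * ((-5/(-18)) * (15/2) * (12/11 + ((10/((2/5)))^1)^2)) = 13109249/4752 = 2758.68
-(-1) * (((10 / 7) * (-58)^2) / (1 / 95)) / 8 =399475 / 7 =57067.86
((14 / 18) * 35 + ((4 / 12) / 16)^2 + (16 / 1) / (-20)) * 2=33821 / 640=52.85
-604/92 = -151/23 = -6.57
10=10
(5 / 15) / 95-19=-5414 / 285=-19.00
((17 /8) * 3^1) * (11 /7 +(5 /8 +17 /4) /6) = 13617 /896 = 15.20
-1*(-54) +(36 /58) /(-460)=360171 /6670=54.00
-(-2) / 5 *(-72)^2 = 10368 / 5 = 2073.60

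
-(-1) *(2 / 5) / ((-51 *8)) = -1 / 1020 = -0.00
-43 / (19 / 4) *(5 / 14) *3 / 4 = -645 / 266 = -2.42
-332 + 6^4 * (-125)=-162332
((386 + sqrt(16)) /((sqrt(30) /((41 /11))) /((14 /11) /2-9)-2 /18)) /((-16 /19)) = -29652007905 /10674823 + 34242880815 * sqrt(30) /42699292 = 1614.73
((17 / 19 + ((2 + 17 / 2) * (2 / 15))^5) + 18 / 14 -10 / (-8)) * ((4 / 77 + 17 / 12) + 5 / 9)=9130000371 / 512050000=17.83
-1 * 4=-4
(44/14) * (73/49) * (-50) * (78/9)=-2087800/1029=-2028.96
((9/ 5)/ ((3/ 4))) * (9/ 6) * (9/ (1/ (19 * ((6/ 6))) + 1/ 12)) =36936/ 155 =238.30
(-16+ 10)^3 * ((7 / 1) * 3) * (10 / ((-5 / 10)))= 90720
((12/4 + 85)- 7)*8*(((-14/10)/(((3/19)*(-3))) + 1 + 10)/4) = 11304/5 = 2260.80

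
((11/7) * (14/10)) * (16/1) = 176/5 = 35.20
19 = 19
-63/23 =-2.74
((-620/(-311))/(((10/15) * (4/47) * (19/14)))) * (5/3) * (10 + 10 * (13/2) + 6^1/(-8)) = 75727575/23636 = 3203.91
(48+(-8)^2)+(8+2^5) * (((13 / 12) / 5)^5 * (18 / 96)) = 112.00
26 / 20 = 13 / 10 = 1.30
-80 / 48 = -5 / 3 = -1.67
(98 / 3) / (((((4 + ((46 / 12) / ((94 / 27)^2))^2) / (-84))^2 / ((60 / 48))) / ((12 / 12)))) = 28100640411593028894720 / 1639514447368656049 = 17139.61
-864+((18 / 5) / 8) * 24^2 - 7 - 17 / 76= -232569 / 380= -612.02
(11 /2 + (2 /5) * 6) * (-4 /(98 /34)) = -2686 /245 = -10.96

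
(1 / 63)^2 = 1 / 3969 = 0.00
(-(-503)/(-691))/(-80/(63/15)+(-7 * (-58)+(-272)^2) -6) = -10563/1079109824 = -0.00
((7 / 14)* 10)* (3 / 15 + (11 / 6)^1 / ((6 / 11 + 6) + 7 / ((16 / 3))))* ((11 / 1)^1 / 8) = 98879 / 33192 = 2.98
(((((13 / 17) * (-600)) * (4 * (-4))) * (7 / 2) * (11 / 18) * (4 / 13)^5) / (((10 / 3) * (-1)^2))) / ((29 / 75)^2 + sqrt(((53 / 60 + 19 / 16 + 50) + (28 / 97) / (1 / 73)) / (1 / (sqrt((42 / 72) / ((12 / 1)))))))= -221788576954619136000000000000 * sqrt(7) / 4871874425924302742211792541327 - 813382078973613598310400000 / 4871874425924302742211792541327 + 467377875527270400000000 * 7^(1 / 4) * sqrt(825842965) / 4871874425924302742211792541327 + 127442043036000000000000000 * 7^(3 / 4) * sqrt(825842965) / 4871874425924302742211792541327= 3.12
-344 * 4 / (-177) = 1376 / 177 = 7.77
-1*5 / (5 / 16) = -16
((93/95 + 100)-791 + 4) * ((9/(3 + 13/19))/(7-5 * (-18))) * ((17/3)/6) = -276981/16975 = -16.32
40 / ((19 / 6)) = 240 / 19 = 12.63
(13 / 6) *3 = 13 / 2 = 6.50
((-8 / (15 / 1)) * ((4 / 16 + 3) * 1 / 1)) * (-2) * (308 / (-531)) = -16016 / 7965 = -2.01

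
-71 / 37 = -1.92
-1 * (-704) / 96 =22 / 3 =7.33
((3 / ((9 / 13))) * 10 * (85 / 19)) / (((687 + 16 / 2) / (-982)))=-2170220 / 7923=-273.91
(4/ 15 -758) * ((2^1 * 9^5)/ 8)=-11185848.90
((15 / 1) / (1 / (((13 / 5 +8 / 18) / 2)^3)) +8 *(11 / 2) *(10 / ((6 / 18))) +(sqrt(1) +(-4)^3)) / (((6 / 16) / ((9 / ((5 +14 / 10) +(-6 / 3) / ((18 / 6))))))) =63661553 / 11610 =5483.34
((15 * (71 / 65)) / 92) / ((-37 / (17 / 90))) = -1207 / 1327560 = -0.00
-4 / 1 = -4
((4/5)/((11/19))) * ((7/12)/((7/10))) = 38/33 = 1.15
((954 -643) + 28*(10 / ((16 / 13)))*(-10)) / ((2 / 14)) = -13748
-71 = -71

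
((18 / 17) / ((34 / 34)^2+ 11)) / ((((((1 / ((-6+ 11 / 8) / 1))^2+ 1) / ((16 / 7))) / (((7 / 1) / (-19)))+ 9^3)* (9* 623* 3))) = 10952 / 1519460066691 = 0.00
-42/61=-0.69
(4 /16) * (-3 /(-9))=1 /12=0.08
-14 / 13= -1.08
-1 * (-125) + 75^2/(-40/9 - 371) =371750/3379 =110.02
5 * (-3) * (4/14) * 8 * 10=-2400/7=-342.86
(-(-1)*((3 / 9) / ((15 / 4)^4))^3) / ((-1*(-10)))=8388608 / 17515755615234375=0.00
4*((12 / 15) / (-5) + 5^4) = 2499.36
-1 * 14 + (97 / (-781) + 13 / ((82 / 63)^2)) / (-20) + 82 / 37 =-12.16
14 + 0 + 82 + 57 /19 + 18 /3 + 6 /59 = 6201 /59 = 105.10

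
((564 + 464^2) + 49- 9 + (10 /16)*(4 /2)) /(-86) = -2510.48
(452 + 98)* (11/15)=1210/3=403.33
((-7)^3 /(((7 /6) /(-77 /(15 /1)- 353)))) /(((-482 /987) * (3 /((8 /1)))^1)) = -574951.12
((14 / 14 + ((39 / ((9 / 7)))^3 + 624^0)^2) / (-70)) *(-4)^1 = 1135819892666 / 25515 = 44515770.83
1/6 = 0.17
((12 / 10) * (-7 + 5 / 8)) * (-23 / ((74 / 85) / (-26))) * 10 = -3888495 / 74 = -52547.23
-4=-4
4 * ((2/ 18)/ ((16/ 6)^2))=1/ 16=0.06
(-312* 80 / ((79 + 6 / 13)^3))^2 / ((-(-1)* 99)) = 334123303321600 / 13365789414107085659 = 0.00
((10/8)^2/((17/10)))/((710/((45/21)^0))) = 25/19312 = 0.00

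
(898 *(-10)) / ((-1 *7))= 8980 / 7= 1282.86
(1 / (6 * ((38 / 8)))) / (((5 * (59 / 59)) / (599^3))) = 429843598 / 285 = 1508223.15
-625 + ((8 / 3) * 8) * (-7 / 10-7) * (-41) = 6109.93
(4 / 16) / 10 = 0.02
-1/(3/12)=-4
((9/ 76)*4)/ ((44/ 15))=135/ 836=0.16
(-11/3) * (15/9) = -55/9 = -6.11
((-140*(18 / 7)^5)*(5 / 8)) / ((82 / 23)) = -271625400 / 98441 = -2759.27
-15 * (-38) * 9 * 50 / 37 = 256500 / 37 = 6932.43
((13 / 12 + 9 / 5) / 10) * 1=173 / 600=0.29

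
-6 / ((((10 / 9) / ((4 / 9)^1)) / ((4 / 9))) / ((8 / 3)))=-128 / 45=-2.84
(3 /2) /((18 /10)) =5 /6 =0.83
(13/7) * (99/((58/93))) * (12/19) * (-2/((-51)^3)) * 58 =106392/653429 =0.16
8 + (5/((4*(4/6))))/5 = 67/8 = 8.38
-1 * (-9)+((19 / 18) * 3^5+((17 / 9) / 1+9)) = 4975 / 18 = 276.39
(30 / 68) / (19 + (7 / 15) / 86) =9675 / 416789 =0.02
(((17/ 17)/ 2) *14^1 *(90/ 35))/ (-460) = -9/ 230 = -0.04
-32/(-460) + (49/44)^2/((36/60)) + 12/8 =3.64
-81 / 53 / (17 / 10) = -0.90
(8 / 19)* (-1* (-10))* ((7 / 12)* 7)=980 / 57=17.19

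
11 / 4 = 2.75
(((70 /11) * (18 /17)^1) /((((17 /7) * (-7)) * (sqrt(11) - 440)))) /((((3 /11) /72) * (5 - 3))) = 15120 * sqrt(11) /55947221 + 604800 /5086111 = 0.12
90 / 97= 0.93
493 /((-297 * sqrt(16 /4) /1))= -493 /594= -0.83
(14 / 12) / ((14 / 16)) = 1.33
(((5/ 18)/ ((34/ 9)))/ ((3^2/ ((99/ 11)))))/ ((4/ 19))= 95/ 272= 0.35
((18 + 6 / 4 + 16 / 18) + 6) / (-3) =-475 / 54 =-8.80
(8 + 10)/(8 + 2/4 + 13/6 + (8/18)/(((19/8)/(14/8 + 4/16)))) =1.63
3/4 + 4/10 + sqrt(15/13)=sqrt(195)/13 + 23/20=2.22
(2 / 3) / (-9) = -2 / 27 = -0.07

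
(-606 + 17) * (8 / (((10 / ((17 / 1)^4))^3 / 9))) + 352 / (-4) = -3088480479554974061 / 125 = -24707843836439792.49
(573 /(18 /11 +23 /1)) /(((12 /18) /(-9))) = -170181 /542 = -313.99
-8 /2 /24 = -1 /6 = -0.17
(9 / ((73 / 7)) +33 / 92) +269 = 270.22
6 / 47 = 0.13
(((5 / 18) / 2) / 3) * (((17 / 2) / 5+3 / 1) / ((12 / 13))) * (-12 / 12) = -611 / 2592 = -0.24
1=1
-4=-4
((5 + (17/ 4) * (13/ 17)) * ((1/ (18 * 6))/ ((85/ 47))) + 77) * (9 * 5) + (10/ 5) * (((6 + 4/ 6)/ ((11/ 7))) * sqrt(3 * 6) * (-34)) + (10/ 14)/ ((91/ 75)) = 600791089/ 173264-9520 * sqrt(2)/ 11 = 2243.55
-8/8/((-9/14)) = 14/9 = 1.56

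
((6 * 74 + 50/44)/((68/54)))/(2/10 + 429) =1322055/1605208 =0.82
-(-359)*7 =2513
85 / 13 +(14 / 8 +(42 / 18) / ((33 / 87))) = 24779 / 1716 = 14.44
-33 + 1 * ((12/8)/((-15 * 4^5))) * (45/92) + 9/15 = -30523437/942080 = -32.40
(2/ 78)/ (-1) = -1/ 39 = -0.03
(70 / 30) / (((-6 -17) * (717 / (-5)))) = 35 / 49473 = 0.00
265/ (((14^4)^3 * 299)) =265/ 16951479800213504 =0.00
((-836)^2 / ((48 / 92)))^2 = 16149563897104 / 9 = 1794395988567.11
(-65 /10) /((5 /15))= -19.50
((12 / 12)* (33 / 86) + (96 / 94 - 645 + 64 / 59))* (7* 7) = -7508003489 / 238478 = -31483.00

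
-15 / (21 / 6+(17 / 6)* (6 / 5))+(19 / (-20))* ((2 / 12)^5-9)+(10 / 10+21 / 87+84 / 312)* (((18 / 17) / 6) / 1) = 8957561747 / 1348513920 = 6.64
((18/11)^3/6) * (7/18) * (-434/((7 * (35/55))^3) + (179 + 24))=179782146/3195731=56.26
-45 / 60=-0.75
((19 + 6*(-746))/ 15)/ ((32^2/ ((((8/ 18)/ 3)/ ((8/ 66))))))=-49027/ 138240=-0.35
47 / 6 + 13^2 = 1061 / 6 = 176.83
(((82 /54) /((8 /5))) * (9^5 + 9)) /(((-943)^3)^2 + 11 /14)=4708235 /59067615949364840982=0.00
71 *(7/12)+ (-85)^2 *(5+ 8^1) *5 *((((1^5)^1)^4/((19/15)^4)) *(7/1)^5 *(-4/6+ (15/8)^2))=218571620801390717/25021632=8735306346.18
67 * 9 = 603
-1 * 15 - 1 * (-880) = 865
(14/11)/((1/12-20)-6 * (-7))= 168/2915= 0.06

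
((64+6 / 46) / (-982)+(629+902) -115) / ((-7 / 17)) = -3438.70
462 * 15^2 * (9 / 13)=935550 / 13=71965.38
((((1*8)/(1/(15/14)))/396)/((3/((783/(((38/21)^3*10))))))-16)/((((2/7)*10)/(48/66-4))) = 1209590109/66395120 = 18.22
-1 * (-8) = 8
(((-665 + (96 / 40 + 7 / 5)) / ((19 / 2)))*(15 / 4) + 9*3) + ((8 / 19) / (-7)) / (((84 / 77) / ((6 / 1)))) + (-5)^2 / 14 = -61857 / 266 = -232.55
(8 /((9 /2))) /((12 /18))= 8 /3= 2.67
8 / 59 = 0.14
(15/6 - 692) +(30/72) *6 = -687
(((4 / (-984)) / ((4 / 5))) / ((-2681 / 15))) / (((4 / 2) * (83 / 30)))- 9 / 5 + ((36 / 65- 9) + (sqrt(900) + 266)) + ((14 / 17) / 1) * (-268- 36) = 2855127160567 / 80651236120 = 35.40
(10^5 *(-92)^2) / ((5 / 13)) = 2200640000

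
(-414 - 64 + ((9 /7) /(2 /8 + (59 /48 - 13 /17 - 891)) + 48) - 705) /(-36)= 5771835329 /183071196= 31.53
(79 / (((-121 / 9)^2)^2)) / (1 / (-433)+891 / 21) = 1571024889 / 27565265943314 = 0.00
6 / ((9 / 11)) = 22 / 3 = 7.33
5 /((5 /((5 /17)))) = 5 /17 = 0.29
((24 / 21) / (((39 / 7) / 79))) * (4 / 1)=2528 / 39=64.82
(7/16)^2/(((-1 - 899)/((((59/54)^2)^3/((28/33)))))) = -3247901090357/7616996750131200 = -0.00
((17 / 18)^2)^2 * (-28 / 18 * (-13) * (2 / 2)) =7600411 / 472392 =16.09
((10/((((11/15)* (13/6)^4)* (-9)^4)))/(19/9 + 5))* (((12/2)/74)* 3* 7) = 525/23248654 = 0.00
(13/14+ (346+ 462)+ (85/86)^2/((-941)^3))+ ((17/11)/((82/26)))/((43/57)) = 15750673366736941373/19455408529599812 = 809.58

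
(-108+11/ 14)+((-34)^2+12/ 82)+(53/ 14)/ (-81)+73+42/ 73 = 1904850538/ 1697031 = 1122.46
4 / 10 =2 / 5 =0.40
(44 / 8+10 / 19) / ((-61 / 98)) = -11221 / 1159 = -9.68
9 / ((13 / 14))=126 / 13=9.69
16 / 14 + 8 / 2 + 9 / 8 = 351 / 56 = 6.27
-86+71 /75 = -6379 /75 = -85.05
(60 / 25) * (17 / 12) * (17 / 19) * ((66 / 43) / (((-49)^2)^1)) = 19074 / 9808085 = 0.00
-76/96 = -19/24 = -0.79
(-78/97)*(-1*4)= 3.22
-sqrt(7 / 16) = -sqrt(7) / 4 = -0.66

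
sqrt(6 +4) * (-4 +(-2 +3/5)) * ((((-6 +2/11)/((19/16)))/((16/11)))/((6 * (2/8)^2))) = 4608 * sqrt(10)/95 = 153.39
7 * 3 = 21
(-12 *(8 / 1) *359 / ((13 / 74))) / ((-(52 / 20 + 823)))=132830 / 559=237.62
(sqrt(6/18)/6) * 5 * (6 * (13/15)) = 13 * sqrt(3)/9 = 2.50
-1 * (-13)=13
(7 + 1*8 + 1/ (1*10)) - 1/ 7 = 1047/ 70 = 14.96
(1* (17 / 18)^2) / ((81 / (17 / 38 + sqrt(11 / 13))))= 4913 / 997272 + 289* sqrt(143) / 341172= 0.02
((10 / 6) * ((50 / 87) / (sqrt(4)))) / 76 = 125 / 19836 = 0.01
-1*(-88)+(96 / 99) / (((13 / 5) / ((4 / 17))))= 642424 / 7293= 88.09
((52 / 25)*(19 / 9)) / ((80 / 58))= 7163 / 2250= 3.18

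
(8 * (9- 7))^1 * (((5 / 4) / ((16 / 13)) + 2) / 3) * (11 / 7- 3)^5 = -4825000 / 50421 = -95.69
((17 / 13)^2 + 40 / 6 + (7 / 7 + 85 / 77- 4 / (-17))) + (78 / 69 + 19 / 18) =1181627471 / 91585494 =12.90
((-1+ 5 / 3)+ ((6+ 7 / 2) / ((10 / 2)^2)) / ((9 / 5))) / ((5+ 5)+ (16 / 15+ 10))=1 / 24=0.04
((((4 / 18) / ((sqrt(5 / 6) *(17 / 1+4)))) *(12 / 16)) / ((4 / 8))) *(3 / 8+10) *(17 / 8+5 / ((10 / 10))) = 1577 *sqrt(30) / 6720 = 1.29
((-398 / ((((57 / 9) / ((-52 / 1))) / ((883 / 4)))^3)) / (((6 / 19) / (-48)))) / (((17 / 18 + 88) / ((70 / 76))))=-40959961963195700880 / 10981259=-3729987787665.85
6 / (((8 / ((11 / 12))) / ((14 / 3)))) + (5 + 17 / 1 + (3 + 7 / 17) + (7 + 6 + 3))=18205 / 408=44.62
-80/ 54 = -40/ 27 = -1.48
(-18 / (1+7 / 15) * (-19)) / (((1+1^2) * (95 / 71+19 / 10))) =47925 / 1331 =36.01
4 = 4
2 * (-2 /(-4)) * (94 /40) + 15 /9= 241 /60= 4.02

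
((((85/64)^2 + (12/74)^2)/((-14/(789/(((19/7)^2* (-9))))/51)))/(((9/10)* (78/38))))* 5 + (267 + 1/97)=1730426860143625/3627403333632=477.04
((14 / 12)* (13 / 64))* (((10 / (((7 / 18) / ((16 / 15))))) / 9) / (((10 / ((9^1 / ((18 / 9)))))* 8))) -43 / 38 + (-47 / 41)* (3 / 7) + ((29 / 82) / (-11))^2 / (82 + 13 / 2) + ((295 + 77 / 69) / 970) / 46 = -123879655589010007 / 78624043613290560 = -1.58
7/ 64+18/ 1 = 1159/ 64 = 18.11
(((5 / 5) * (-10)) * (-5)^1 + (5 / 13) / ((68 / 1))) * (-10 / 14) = -31575 / 884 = -35.72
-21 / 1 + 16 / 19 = -383 / 19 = -20.16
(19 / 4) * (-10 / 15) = -19 / 6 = -3.17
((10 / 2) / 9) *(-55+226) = 95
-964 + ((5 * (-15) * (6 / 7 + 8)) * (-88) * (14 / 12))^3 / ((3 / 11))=3489360247997108 / 3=1163120082665702.67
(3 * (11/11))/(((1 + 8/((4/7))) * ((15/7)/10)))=14/15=0.93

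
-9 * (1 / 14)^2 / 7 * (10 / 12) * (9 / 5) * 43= -1161 / 2744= -0.42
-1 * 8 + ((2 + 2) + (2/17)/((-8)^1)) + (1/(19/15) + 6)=3585/1292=2.77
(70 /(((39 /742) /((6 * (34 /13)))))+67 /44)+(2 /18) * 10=1398816587 /66924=20901.57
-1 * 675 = -675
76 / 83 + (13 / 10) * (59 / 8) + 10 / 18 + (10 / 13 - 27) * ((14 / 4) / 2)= -27070483 / 776880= -34.85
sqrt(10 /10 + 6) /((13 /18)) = 18* sqrt(7) /13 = 3.66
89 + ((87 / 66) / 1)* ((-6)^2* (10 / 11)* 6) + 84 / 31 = 1314923 / 3751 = 350.55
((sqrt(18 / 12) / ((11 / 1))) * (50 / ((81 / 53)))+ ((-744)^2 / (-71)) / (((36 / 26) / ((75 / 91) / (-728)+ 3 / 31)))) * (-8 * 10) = 1948476480 / 45227 - 106000 * sqrt(6) / 891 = 42790.74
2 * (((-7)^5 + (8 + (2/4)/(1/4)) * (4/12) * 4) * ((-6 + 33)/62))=-453429/31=-14626.74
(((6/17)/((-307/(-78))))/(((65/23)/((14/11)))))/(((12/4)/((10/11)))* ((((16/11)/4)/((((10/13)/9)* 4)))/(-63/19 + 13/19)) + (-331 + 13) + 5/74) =-18648000/147426943499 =-0.00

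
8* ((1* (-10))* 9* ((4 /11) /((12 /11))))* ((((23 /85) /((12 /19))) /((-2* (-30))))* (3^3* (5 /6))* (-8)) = 308.47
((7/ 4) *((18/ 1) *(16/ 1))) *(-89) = -44856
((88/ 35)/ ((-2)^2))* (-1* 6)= -132/ 35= -3.77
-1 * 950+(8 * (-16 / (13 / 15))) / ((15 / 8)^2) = -193442 / 195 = -992.01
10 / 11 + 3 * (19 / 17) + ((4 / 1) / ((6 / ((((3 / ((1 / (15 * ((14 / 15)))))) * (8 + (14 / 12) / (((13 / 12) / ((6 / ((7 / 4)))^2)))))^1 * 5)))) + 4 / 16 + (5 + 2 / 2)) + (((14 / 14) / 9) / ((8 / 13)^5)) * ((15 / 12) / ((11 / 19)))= 8332281923863 / 2867724288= 2905.54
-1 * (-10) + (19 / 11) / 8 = 899 / 88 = 10.22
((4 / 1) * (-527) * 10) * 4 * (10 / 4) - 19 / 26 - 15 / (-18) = -8221196 / 39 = -210799.90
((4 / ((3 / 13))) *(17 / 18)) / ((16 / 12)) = 221 / 18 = 12.28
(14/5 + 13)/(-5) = -79/25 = -3.16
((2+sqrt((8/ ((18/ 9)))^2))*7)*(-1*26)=-1092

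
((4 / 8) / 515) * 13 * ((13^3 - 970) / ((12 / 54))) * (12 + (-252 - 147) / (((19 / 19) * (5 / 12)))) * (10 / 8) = -84843369 / 1030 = -82372.20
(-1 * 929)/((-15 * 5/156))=48308/25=1932.32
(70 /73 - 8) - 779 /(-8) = 90.33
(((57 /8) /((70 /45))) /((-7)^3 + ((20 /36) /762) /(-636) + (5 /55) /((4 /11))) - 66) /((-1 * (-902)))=-1381630649151 /18878463064076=-0.07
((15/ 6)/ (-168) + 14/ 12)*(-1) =-129/ 112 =-1.15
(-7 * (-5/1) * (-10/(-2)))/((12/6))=175/2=87.50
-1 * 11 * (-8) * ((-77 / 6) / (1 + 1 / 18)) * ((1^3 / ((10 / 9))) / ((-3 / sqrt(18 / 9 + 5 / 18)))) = 5082 * sqrt(82) / 95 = 484.42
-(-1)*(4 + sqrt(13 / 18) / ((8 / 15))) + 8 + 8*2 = 5*sqrt(26) / 16 + 28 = 29.59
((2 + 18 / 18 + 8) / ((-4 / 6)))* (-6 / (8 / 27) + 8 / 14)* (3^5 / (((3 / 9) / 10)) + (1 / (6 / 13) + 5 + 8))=265659691 / 112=2371961.53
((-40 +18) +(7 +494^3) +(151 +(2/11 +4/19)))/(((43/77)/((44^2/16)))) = 21340816649614/817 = 26120950611.52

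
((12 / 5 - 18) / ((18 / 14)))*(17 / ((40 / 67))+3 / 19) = -347.41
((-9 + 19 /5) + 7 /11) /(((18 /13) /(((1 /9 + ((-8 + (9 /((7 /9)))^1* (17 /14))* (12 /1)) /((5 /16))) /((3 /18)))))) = -1672604011 /363825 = -4597.28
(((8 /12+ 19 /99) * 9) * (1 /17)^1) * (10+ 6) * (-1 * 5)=-400 /11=-36.36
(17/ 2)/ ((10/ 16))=68/ 5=13.60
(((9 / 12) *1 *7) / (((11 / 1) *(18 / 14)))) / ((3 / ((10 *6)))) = 245 / 33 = 7.42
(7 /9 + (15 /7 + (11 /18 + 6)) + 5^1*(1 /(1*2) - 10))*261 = -69368 /7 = -9909.71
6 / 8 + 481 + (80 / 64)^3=30957 / 64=483.70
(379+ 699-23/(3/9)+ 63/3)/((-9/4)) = -457.78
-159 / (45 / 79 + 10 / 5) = -12561 / 203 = -61.88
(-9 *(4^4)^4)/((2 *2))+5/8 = -9663676415.38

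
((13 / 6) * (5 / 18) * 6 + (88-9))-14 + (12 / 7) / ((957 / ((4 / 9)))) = 2757787 / 40194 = 68.61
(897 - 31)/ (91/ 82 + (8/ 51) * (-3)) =1207204/ 891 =1354.89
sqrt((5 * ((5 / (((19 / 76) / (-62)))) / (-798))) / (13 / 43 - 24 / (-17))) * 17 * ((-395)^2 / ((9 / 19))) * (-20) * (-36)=2121940000 * sqrt(231210183) / 3759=8583496860.52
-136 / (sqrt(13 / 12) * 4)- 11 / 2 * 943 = -10373 / 2- 68 * sqrt(39) / 13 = -5219.17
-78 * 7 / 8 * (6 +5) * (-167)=501501 / 4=125375.25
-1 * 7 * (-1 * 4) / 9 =28 / 9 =3.11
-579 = -579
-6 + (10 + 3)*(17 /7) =179 /7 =25.57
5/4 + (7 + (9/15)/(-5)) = 813/100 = 8.13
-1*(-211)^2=-44521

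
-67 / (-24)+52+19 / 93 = 13639 / 248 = 55.00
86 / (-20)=-43 / 10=-4.30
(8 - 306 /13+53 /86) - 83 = -109477 /1118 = -97.92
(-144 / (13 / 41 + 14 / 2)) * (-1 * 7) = 3444 / 25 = 137.76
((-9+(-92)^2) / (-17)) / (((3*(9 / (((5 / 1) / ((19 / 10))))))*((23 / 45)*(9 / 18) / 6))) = -445000 / 391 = -1138.11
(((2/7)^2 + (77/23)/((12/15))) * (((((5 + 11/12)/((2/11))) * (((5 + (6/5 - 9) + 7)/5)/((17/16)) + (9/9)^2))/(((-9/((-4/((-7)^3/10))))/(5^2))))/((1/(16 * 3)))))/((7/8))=-203217074720/46000759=-4417.69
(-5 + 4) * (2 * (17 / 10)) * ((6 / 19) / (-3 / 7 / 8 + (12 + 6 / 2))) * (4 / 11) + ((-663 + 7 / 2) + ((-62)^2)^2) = 8615844708683 / 583110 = 14775676.47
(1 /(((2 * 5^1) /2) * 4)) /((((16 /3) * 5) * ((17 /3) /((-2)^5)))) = -9 /850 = -0.01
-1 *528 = -528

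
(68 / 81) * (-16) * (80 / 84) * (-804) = 5831680 / 567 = 10285.15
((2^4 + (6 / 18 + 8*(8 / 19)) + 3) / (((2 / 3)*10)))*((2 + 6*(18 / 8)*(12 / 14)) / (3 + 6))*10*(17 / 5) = 10999 / 63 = 174.59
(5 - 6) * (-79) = 79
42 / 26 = 21 / 13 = 1.62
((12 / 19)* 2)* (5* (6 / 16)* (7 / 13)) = 315 / 247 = 1.28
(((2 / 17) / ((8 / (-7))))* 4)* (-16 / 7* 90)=1440 / 17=84.71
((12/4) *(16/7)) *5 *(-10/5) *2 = -960/7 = -137.14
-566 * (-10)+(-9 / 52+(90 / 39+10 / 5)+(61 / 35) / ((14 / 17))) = 72188037 / 12740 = 5666.25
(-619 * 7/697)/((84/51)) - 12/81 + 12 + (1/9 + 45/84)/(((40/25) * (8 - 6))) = 4106149/495936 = 8.28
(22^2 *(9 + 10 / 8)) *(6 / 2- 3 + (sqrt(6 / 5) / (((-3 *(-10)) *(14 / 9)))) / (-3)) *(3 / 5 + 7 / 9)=-153791 *sqrt(30) / 15750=-53.48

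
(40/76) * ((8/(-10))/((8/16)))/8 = -2/19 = -0.11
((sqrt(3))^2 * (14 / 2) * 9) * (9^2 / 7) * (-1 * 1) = -2187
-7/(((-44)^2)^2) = -7/3748096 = -0.00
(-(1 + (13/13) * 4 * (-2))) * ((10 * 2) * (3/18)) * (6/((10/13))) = 182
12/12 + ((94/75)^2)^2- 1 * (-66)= 2197996771/31640625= 69.47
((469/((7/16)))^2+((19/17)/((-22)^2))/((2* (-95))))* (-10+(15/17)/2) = -6146065868735/559504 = -10984847.06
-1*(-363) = 363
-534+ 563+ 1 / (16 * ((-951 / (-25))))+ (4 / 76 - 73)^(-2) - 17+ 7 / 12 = 30655231667 / 2435822928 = 12.59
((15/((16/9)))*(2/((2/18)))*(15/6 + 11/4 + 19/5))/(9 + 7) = 43983/512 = 85.90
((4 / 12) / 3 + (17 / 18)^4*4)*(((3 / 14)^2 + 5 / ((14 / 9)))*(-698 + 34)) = -509373241 / 71442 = -7129.88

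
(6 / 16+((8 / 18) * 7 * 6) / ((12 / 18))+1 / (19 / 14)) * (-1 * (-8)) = 4425 / 19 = 232.89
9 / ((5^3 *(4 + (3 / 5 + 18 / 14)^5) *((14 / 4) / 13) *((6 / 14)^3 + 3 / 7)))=61765725 / 3262321708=0.02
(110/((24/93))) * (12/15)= 341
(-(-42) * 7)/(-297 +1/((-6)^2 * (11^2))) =-1280664/1293731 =-0.99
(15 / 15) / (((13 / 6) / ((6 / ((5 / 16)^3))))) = 147456 / 1625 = 90.74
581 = 581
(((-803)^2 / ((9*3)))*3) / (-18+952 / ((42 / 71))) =58619 / 1302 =45.02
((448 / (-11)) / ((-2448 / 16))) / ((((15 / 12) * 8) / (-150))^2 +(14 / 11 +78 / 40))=44800 / 543133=0.08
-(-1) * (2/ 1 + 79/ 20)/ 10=0.60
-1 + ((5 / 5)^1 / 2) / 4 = -7 / 8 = -0.88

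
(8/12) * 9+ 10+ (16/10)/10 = 404/25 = 16.16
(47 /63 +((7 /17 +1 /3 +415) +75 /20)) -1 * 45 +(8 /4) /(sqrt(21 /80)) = 8 * sqrt(105) /21 +1607533 /4284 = 379.14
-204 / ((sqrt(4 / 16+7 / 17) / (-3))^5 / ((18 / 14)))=16979328 * sqrt(85) / 875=178904.76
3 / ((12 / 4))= 1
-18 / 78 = -3 / 13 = -0.23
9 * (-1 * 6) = -54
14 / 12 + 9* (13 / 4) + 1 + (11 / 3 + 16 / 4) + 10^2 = 1669 / 12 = 139.08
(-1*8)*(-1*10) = 80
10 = 10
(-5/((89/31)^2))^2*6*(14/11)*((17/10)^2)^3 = 468122589069429/6901646510000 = 67.83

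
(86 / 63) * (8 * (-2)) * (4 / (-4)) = 21.84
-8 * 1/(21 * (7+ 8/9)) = -24/497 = -0.05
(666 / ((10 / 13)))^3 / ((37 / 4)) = 8770432788 / 125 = 70163462.30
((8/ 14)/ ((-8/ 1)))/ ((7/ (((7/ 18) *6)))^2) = -1/ 126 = -0.01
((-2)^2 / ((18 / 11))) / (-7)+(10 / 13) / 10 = -0.27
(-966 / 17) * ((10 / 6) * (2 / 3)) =-63.14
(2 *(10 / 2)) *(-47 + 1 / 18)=-469.44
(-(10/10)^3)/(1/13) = -13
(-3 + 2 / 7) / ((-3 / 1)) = 0.90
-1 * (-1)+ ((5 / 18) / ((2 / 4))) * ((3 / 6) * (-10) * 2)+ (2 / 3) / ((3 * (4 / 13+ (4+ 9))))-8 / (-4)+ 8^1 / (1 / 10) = 120607 / 1557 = 77.46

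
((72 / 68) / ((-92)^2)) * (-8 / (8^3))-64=-294682633 / 4604416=-64.00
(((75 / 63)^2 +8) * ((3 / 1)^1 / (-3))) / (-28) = 4153 / 12348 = 0.34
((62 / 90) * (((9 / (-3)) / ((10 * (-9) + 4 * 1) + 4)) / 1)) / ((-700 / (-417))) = 4309 / 287000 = 0.02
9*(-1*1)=-9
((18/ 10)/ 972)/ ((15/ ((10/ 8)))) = 1/ 6480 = 0.00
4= 4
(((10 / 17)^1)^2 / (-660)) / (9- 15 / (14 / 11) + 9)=-70 / 829719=-0.00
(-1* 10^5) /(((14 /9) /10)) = -4500000 /7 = -642857.14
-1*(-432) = 432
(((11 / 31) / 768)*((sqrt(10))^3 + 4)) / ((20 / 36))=33 / 9920 + 33*sqrt(10) / 3968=0.03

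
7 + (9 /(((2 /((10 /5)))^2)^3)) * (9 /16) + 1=209 /16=13.06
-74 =-74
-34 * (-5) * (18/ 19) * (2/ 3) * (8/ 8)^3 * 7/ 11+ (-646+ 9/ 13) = -1567661/ 2717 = -576.98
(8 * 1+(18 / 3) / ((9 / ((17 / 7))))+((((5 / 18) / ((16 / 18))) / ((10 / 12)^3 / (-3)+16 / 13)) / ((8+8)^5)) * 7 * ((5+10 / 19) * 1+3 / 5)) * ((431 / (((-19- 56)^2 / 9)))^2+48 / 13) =21277174282062726827 / 530723880960000000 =40.09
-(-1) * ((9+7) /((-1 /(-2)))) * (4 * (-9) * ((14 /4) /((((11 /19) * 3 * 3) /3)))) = -25536 /11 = -2321.45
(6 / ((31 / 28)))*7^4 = 403368 / 31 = 13011.87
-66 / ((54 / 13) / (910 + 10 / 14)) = -303875 / 21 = -14470.24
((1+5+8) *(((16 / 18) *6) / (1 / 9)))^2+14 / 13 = 5870606 / 13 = 451585.08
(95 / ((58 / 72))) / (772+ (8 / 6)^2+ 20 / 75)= 0.15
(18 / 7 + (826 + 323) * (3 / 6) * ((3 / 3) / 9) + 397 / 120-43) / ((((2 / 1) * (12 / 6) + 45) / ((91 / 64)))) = 291707 / 376320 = 0.78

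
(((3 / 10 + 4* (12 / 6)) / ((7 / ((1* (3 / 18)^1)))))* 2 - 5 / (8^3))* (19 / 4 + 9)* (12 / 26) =227953 / 93184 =2.45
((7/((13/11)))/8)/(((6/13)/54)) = 86.62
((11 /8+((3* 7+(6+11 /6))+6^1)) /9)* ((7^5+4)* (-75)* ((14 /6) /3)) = -2556532825 /648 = -3945266.71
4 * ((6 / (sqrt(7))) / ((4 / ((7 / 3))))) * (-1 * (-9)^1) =18 * sqrt(7) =47.62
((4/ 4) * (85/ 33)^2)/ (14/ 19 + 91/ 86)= 11805650/ 3194037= 3.70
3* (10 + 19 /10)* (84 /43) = 14994 /215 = 69.74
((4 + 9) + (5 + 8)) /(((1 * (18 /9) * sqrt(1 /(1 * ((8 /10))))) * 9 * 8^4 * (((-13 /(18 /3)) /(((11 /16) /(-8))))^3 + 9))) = 51909 * sqrt(5) /5900838922240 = 0.00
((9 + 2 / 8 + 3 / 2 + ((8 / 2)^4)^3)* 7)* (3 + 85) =10334771678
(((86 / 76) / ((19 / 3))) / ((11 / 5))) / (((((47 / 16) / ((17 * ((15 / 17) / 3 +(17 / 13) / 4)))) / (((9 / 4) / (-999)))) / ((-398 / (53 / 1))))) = 23488965 / 4757937041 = 0.00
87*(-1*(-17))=1479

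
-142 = -142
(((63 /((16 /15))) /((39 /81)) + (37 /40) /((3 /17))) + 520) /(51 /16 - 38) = -2021479 /108615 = -18.61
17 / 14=1.21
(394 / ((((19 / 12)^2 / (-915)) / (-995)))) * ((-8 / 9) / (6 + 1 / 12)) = -550974643200 / 26353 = -20907473.27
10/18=0.56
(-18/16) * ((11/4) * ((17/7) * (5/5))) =-1683/224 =-7.51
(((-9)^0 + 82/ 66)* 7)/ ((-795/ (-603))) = 34706/ 2915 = 11.91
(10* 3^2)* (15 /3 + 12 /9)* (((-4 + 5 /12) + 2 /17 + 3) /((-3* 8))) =9025 /816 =11.06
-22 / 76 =-11 / 38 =-0.29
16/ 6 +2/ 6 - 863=-860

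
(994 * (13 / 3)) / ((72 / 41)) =264901 / 108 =2452.79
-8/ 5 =-1.60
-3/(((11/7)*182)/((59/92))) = -177/26312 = -0.01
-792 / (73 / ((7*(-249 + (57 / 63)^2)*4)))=38525696 / 511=75392.75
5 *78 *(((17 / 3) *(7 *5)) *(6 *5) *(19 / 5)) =8817900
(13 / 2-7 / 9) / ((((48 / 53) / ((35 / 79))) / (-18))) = -191065 / 3792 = -50.39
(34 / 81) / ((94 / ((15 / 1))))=85 / 1269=0.07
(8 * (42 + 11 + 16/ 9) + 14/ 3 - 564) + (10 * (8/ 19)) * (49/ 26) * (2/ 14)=-266710/ 2223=-119.98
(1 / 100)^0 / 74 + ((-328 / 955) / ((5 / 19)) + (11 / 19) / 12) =-50085377 / 40281900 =-1.24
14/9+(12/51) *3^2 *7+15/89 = 225329/13617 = 16.55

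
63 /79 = 0.80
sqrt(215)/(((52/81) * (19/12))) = 243 * sqrt(215)/247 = 14.43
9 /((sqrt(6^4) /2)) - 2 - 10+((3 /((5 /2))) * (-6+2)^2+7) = 147 /10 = 14.70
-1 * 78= -78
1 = 1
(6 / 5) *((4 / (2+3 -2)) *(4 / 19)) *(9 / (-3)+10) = 224 / 95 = 2.36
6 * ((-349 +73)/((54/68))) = -6256/3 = -2085.33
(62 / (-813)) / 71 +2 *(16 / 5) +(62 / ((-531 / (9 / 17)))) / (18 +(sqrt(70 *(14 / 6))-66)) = 217 *sqrt(30) / 3220633 +5949237138218 / 929522993295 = 6.40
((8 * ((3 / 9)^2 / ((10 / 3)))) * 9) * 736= 8832 / 5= 1766.40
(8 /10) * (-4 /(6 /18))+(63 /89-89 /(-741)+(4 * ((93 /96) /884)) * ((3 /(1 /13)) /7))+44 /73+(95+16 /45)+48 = 37181790949343 /274991502240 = 135.21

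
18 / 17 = 1.06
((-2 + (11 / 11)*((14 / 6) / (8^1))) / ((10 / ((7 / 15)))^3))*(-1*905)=2545403 / 16200000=0.16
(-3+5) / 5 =2 / 5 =0.40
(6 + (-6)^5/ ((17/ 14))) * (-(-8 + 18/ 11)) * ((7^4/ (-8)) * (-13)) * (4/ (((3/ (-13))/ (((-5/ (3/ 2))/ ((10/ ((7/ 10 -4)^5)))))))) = 61060252930037361/ 170000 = 359177958411.98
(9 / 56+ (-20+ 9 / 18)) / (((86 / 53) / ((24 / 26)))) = -172197 / 15652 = -11.00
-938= -938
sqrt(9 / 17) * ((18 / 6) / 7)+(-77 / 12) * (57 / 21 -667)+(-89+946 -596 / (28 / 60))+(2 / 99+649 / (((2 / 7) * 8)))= 9 * sqrt(17) / 119+45752579 / 11088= 4126.63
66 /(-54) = -11 /9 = -1.22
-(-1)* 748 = 748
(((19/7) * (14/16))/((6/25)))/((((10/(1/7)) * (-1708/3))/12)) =-285/95648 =-0.00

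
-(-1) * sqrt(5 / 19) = sqrt(95) / 19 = 0.51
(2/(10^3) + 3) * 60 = 4503/25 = 180.12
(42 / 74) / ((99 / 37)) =7 / 33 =0.21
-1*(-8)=8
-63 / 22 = -2.86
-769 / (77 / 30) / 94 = -11535 / 3619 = -3.19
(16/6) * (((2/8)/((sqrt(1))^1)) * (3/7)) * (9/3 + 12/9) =26/21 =1.24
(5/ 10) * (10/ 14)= 5/ 14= 0.36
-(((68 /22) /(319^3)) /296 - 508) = 26846653775199 /52847743652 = 508.00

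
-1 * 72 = -72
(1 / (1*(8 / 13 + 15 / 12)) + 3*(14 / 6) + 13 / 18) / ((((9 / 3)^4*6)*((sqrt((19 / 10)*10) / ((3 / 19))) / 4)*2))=14419*sqrt(19) / 51054786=0.00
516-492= 24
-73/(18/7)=-511/18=-28.39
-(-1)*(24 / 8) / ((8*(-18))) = -1 / 48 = -0.02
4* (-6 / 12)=-2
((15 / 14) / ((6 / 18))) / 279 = 0.01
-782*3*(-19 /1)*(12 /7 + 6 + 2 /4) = 2563005 /7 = 366143.57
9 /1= 9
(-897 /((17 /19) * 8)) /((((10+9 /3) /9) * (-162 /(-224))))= -6118 /51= -119.96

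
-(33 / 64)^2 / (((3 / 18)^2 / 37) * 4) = -362637 / 4096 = -88.53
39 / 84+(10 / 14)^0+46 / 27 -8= -3653 / 756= -4.83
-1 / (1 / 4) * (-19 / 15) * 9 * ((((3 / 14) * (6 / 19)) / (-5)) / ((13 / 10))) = -216 / 455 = -0.47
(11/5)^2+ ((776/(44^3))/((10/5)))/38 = 97921433/20231200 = 4.84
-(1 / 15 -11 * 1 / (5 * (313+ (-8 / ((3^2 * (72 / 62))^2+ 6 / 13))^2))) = -131472588828904 / 2204509172990415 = -0.06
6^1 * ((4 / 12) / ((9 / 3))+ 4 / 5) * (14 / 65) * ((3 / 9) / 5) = 0.08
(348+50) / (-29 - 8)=-398 / 37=-10.76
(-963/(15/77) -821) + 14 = -28752/5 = -5750.40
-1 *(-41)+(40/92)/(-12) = 5653/138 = 40.96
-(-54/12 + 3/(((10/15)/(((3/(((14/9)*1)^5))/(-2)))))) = 11275155/2151296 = 5.24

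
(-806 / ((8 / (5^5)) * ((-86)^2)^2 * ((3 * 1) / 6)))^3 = -1997400726318359375 / 1309397181964700103507968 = -0.00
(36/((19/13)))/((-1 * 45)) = -52/95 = -0.55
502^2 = 252004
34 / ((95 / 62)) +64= 8188 / 95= 86.19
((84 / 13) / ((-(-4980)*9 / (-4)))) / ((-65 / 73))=2044 / 3156075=0.00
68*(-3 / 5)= -204 / 5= -40.80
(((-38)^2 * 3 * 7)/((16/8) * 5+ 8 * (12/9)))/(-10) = -22743/155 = -146.73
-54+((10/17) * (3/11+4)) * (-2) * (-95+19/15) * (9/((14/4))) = 1515282/1309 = 1157.59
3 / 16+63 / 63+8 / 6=121 / 48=2.52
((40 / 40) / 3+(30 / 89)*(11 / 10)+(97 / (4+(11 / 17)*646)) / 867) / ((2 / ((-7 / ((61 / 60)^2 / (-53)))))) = 2552858828100 / 20194354451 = 126.41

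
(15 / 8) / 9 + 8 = 197 / 24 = 8.21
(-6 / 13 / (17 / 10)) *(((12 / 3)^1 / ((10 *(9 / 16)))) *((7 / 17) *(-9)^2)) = -24192 / 3757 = -6.44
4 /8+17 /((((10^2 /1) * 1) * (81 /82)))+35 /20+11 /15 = 25559 /8100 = 3.16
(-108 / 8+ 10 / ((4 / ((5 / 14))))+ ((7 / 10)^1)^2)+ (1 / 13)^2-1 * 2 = -834679 / 59150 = -14.11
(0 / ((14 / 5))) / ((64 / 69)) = 0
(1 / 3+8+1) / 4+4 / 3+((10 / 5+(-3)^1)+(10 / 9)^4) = 27496 / 6561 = 4.19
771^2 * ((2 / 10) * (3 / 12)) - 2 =594401 / 20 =29720.05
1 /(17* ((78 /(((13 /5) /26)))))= 1 /13260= 0.00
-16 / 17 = -0.94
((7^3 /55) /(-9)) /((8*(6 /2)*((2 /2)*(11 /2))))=-343 /65340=-0.01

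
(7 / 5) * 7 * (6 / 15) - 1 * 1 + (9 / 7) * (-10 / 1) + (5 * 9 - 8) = 4736 / 175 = 27.06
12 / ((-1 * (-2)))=6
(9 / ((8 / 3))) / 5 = 27 / 40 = 0.68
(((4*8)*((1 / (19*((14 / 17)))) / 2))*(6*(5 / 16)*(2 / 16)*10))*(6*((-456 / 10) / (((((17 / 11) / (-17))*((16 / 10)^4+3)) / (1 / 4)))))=15778125 / 83594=188.75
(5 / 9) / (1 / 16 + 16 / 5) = 400 / 2349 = 0.17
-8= -8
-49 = -49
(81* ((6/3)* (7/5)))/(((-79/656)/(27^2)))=-542306016/395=-1372926.62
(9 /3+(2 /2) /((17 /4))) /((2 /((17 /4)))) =55 /8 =6.88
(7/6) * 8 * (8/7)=32/3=10.67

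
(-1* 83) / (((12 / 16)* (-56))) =83 / 42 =1.98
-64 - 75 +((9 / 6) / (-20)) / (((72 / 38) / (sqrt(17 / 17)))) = -66739 / 480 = -139.04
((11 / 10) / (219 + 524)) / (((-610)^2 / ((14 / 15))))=77 / 20735272500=0.00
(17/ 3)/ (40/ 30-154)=-17/ 458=-0.04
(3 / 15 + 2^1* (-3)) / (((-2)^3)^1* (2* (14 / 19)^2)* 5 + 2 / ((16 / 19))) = 2888 / 20445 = 0.14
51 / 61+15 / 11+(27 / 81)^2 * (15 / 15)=13955 / 6039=2.31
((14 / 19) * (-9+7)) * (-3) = 84 / 19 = 4.42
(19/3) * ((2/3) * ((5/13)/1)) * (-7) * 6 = -2660/39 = -68.21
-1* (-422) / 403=422 / 403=1.05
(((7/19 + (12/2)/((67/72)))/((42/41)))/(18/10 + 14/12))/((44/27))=48027195/34895476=1.38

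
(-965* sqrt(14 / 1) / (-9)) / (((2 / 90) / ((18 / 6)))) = 14475* sqrt(14) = 54160.49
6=6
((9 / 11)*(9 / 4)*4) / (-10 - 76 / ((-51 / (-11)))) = -4131 / 14806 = -0.28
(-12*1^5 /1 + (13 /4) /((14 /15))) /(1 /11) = -5247 /56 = -93.70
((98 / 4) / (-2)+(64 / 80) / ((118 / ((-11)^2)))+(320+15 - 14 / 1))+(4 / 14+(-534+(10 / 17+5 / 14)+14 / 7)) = -31060703 / 140420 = -221.20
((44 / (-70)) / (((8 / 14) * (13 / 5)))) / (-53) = 11 / 1378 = 0.01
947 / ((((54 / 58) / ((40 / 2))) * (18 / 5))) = 5650.82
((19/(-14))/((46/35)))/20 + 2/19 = 375/6992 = 0.05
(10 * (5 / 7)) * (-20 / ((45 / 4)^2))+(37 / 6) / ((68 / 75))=437435 / 77112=5.67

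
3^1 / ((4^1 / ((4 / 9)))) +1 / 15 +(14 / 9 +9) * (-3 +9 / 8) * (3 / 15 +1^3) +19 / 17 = -22.23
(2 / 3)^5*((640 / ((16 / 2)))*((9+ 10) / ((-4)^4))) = 190 / 243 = 0.78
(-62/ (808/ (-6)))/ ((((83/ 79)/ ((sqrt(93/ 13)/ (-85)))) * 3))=-2449 * sqrt(1209)/ 18526430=-0.00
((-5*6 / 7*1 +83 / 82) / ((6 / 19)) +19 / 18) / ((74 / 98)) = -673379 / 54612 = -12.33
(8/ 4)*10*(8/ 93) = 160/ 93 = 1.72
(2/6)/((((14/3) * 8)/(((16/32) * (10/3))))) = 5/336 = 0.01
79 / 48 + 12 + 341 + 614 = 46495 / 48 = 968.65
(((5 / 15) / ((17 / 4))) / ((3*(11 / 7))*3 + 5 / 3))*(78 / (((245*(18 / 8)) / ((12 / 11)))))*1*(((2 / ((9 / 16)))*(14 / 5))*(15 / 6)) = 13312 / 698445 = 0.02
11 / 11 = 1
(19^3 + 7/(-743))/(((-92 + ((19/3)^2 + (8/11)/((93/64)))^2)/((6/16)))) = 72000258556545/43592867309804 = 1.65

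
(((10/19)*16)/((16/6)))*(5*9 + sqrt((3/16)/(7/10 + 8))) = 15*sqrt(290)/551 + 2700/19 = 142.57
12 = 12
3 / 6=1 / 2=0.50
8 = 8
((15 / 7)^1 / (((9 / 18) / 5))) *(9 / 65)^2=486 / 1183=0.41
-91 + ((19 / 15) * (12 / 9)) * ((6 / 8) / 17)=-23186 / 255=-90.93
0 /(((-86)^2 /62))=0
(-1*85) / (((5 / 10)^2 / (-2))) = 680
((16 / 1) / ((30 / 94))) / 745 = 752 / 11175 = 0.07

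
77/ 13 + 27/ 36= 6.67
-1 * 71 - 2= -73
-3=-3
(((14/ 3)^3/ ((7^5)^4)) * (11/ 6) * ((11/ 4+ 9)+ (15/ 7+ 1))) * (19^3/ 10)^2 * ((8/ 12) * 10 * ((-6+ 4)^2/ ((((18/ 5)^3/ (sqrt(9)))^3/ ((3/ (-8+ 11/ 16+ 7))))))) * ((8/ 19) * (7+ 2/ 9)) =-19225554618359375/ 5677927131570439768106049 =-0.00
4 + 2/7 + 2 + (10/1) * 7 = 534/7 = 76.29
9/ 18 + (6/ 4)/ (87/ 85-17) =1103/ 2716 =0.41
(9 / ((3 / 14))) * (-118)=-4956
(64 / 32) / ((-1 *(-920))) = 1 / 460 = 0.00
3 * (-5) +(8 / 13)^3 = -32443 / 2197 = -14.77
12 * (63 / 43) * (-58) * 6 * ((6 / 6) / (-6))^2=-7308 / 43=-169.95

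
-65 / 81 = -0.80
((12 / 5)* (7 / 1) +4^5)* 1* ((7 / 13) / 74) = 18214 / 2405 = 7.57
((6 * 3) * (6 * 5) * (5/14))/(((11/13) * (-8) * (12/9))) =-26325/1232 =-21.37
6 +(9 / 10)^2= 681 / 100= 6.81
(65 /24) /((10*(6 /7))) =0.32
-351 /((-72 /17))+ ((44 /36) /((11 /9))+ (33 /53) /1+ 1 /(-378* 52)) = 44013443 /520884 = 84.50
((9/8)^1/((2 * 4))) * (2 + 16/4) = 27/32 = 0.84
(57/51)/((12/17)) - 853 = -851.42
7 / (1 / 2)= 14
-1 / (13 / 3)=-0.23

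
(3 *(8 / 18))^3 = 64 / 27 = 2.37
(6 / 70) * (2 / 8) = 3 / 140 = 0.02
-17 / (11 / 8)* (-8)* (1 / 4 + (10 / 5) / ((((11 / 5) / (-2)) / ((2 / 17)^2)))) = 45744 / 2057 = 22.24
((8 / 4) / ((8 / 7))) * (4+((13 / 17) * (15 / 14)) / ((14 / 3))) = 13913 / 1904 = 7.31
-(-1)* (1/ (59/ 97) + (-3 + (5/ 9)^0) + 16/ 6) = 409/ 177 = 2.31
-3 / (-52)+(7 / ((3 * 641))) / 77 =63511 / 1099956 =0.06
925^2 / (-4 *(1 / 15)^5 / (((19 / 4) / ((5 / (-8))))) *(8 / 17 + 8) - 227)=-4663691015625 / 1237291843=-3769.27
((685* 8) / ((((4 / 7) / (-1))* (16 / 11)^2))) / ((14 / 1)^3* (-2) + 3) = 116039 / 140416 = 0.83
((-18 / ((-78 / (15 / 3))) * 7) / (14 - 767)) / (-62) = 35 / 202306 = 0.00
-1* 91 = -91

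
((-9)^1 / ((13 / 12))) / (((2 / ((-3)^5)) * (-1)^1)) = -13122 / 13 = -1009.38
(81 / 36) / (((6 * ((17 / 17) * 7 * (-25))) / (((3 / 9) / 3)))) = -1 / 4200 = -0.00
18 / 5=3.60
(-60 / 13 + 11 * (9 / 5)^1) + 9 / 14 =15.83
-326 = -326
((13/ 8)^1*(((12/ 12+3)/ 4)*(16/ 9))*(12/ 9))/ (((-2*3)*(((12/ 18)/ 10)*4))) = -65/ 27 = -2.41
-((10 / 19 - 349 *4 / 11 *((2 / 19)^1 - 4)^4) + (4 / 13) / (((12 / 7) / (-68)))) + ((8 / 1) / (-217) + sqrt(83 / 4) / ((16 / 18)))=9 *sqrt(83) / 16 + 354413083965958 / 12131972853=29218.27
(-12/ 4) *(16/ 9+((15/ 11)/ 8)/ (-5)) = -1381/ 264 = -5.23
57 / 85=0.67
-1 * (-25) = 25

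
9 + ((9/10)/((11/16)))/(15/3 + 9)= 3501/385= 9.09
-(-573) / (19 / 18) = 10314 / 19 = 542.84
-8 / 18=-4 / 9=-0.44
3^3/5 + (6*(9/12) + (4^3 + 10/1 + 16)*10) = 9099/10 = 909.90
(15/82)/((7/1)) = 15/574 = 0.03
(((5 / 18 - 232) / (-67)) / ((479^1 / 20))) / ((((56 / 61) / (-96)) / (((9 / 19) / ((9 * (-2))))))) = 5088620 / 12805107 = 0.40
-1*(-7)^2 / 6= -49 / 6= -8.17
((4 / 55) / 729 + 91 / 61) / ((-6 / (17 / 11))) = -62031113 / 161422470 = -0.38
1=1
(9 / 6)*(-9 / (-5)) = 2.70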